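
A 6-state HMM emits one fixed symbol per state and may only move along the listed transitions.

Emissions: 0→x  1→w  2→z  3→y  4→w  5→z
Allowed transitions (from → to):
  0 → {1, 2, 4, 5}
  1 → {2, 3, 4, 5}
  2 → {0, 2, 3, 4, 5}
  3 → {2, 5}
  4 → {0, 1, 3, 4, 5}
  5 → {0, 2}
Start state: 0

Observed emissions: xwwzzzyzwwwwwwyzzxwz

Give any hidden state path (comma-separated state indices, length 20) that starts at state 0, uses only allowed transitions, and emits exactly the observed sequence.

0,4,4,5,2,2,3,2,4,1,4,1,4,1,3,2,2,0,1,2

  t0 'x' -> {0}, take 0 (start)
  t1 'w' -> {1,4}, take 4 (0->4 ok)
  t2 'w' -> {1,4}, take 4 (4->4 ok)
  t3 'z' -> {2,5}, take 5 (4->5 ok)
  t4 'z' -> {2,5}, take 2 (5->2 ok)
  t5 'z' -> {2,5}, take 2 (2->2 ok)
  t6 'y' -> {3}, take 3 (2->3 ok)
  t7 'z' -> {2,5}, take 2 (3->2 ok)
  t8 'w' -> {1,4}, take 4 (2->4 ok)
  t9 'w' -> {1,4}, take 1 (4->1 ok)
  t10 'w' -> {1,4}, take 4 (1->4 ok)
  t11 'w' -> {1,4}, take 1 (4->1 ok)
  t12 'w' -> {1,4}, take 4 (1->4 ok)
  t13 'w' -> {1,4}, take 1 (4->1 ok)
  t14 'y' -> {3}, take 3 (1->3 ok)
  t15 'z' -> {2,5}, take 2 (3->2 ok)
  t16 'z' -> {2,5}, take 2 (2->2 ok)
  t17 'x' -> {0}, take 0 (2->0 ok)
  t18 'w' -> {1,4}, take 1 (0->1 ok)
  t19 'z' -> {2,5}, take 2 (1->2 ok)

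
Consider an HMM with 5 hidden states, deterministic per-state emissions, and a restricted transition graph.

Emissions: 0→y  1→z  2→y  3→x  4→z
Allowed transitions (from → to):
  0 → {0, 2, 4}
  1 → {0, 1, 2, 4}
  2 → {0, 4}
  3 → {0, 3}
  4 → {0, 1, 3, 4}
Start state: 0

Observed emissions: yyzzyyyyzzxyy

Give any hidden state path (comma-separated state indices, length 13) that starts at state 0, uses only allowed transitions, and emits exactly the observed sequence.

  pos 0: y in {0,2}, choose 0; start
  pos 1: y in {0,2}, choose 2; 0->2 ok
  pos 2: z in {1,4}, choose 4; 2->4 ok
  pos 3: z in {1,4}, choose 1; 4->1 ok
  pos 4: y in {0,2}, choose 0; 1->0 ok
  pos 5: y in {0,2}, choose 2; 0->2 ok
  pos 6: y in {0,2}, choose 0; 2->0 ok
  pos 7: y in {0,2}, choose 2; 0->2 ok
  pos 8: z in {1,4}, choose 4; 2->4 ok
  pos 9: z in {1,4}, choose 4; 4->4 ok
  pos 10: x in {3}, choose 3; 4->3 ok
  pos 11: y in {0,2}, choose 0; 3->0 ok
  pos 12: y in {0,2}, choose 0; 0->0 ok

0,2,4,1,0,2,0,2,4,4,3,0,0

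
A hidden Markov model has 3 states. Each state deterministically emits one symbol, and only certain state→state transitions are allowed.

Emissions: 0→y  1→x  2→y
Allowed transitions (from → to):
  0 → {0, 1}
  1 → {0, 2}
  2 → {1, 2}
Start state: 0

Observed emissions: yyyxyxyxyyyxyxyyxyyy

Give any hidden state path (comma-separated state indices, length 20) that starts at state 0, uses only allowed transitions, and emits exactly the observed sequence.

0,0,0,1,2,1,0,1,0,0,0,1,2,1,2,2,1,2,2,2

  [0] y  {0,2}  => 0  start
  [1] y  {0,2}  => 0  0->0 ok
  [2] y  {0,2}  => 0  0->0 ok
  [3] x  {1}  => 1  0->1 ok
  [4] y  {0,2}  => 2  1->2 ok
  [5] x  {1}  => 1  2->1 ok
  [6] y  {0,2}  => 0  1->0 ok
  [7] x  {1}  => 1  0->1 ok
  [8] y  {0,2}  => 0  1->0 ok
  [9] y  {0,2}  => 0  0->0 ok
  [10] y  {0,2}  => 0  0->0 ok
  [11] x  {1}  => 1  0->1 ok
  [12] y  {0,2}  => 2  1->2 ok
  [13] x  {1}  => 1  2->1 ok
  [14] y  {0,2}  => 2  1->2 ok
  [15] y  {0,2}  => 2  2->2 ok
  [16] x  {1}  => 1  2->1 ok
  [17] y  {0,2}  => 2  1->2 ok
  [18] y  {0,2}  => 2  2->2 ok
  [19] y  {0,2}  => 2  2->2 ok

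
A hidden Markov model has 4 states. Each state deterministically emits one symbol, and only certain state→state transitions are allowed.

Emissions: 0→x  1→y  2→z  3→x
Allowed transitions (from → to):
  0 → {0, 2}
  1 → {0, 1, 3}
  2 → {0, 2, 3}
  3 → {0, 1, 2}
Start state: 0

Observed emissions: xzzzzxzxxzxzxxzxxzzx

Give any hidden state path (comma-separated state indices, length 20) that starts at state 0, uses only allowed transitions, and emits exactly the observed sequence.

0,2,2,2,2,3,2,3,0,2,3,2,0,0,2,0,0,2,2,3

  pos 0: x in {0,3}, choose 0; start
  pos 1: z in {2}, choose 2; 0->2 ok
  pos 2: z in {2}, choose 2; 2->2 ok
  pos 3: z in {2}, choose 2; 2->2 ok
  pos 4: z in {2}, choose 2; 2->2 ok
  pos 5: x in {0,3}, choose 3; 2->3 ok
  pos 6: z in {2}, choose 2; 3->2 ok
  pos 7: x in {0,3}, choose 3; 2->3 ok
  pos 8: x in {0,3}, choose 0; 3->0 ok
  pos 9: z in {2}, choose 2; 0->2 ok
  pos 10: x in {0,3}, choose 3; 2->3 ok
  pos 11: z in {2}, choose 2; 3->2 ok
  pos 12: x in {0,3}, choose 0; 2->0 ok
  pos 13: x in {0,3}, choose 0; 0->0 ok
  pos 14: z in {2}, choose 2; 0->2 ok
  pos 15: x in {0,3}, choose 0; 2->0 ok
  pos 16: x in {0,3}, choose 0; 0->0 ok
  pos 17: z in {2}, choose 2; 0->2 ok
  pos 18: z in {2}, choose 2; 2->2 ok
  pos 19: x in {0,3}, choose 3; 2->3 ok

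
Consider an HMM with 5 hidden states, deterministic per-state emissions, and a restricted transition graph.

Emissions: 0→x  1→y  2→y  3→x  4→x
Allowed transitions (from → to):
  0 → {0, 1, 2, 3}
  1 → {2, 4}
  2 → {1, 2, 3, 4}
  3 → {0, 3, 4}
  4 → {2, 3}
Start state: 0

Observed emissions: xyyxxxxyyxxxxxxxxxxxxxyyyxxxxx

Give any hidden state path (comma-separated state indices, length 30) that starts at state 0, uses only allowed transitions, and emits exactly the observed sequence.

  t0 'x' -> {0,3,4}, take 0 (start)
  t1 'y' -> {1,2}, take 2 (0->2 ok)
  t2 'y' -> {1,2}, take 2 (2->2 ok)
  t3 'x' -> {0,3,4}, take 3 (2->3 ok)
  t4 'x' -> {0,3,4}, take 4 (3->4 ok)
  t5 'x' -> {0,3,4}, take 3 (4->3 ok)
  t6 'x' -> {0,3,4}, take 0 (3->0 ok)
  t7 'y' -> {1,2}, take 1 (0->1 ok)
  t8 'y' -> {1,2}, take 2 (1->2 ok)
  t9 'x' -> {0,3,4}, take 3 (2->3 ok)
  t10 'x' -> {0,3,4}, take 0 (3->0 ok)
  t11 'x' -> {0,3,4}, take 0 (0->0 ok)
  t12 'x' -> {0,3,4}, take 3 (0->3 ok)
  t13 'x' -> {0,3,4}, take 3 (3->3 ok)
  t14 'x' -> {0,3,4}, take 4 (3->4 ok)
  t15 'x' -> {0,3,4}, take 3 (4->3 ok)
  t16 'x' -> {0,3,4}, take 0 (3->0 ok)
  t17 'x' -> {0,3,4}, take 3 (0->3 ok)
  t18 'x' -> {0,3,4}, take 0 (3->0 ok)
  t19 'x' -> {0,3,4}, take 3 (0->3 ok)
  t20 'x' -> {0,3,4}, take 0 (3->0 ok)
  t21 'x' -> {0,3,4}, take 0 (0->0 ok)
  t22 'y' -> {1,2}, take 2 (0->2 ok)
  t23 'y' -> {1,2}, take 2 (2->2 ok)
  t24 'y' -> {1,2}, take 2 (2->2 ok)
  t25 'x' -> {0,3,4}, take 3 (2->3 ok)
  t26 'x' -> {0,3,4}, take 3 (3->3 ok)
  t27 'x' -> {0,3,4}, take 3 (3->3 ok)
  t28 'x' -> {0,3,4}, take 3 (3->3 ok)
  t29 'x' -> {0,3,4}, take 4 (3->4 ok)

0,2,2,3,4,3,0,1,2,3,0,0,3,3,4,3,0,3,0,3,0,0,2,2,2,3,3,3,3,4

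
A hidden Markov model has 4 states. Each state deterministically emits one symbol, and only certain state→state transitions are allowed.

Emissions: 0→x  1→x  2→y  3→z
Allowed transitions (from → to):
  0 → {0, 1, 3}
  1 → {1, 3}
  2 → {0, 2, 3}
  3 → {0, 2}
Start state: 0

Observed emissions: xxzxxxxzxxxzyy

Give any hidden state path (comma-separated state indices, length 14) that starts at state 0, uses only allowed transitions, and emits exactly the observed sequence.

  pos 0: x in {0,1}, choose 0; start
  pos 1: x in {0,1}, choose 0; 0->0 ok
  pos 2: z in {3}, choose 3; 0->3 ok
  pos 3: x in {0,1}, choose 0; 3->0 ok
  pos 4: x in {0,1}, choose 1; 0->1 ok
  pos 5: x in {0,1}, choose 1; 1->1 ok
  pos 6: x in {0,1}, choose 1; 1->1 ok
  pos 7: z in {3}, choose 3; 1->3 ok
  pos 8: x in {0,1}, choose 0; 3->0 ok
  pos 9: x in {0,1}, choose 0; 0->0 ok
  pos 10: x in {0,1}, choose 1; 0->1 ok
  pos 11: z in {3}, choose 3; 1->3 ok
  pos 12: y in {2}, choose 2; 3->2 ok
  pos 13: y in {2}, choose 2; 2->2 ok

0,0,3,0,1,1,1,3,0,0,1,3,2,2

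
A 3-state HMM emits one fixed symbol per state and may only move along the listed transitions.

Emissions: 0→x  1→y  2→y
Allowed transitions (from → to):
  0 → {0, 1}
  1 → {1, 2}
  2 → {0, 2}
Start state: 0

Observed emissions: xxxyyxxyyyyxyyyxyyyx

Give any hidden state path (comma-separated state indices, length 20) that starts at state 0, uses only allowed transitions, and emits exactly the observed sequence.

  t0 'x' -> {0}, take 0 (start)
  t1 'x' -> {0}, take 0 (0->0 ok)
  t2 'x' -> {0}, take 0 (0->0 ok)
  t3 'y' -> {1,2}, take 1 (0->1 ok)
  t4 'y' -> {1,2}, take 2 (1->2 ok)
  t5 'x' -> {0}, take 0 (2->0 ok)
  t6 'x' -> {0}, take 0 (0->0 ok)
  t7 'y' -> {1,2}, take 1 (0->1 ok)
  t8 'y' -> {1,2}, take 1 (1->1 ok)
  t9 'y' -> {1,2}, take 2 (1->2 ok)
  t10 'y' -> {1,2}, take 2 (2->2 ok)
  t11 'x' -> {0}, take 0 (2->0 ok)
  t12 'y' -> {1,2}, take 1 (0->1 ok)
  t13 'y' -> {1,2}, take 2 (1->2 ok)
  t14 'y' -> {1,2}, take 2 (2->2 ok)
  t15 'x' -> {0}, take 0 (2->0 ok)
  t16 'y' -> {1,2}, take 1 (0->1 ok)
  t17 'y' -> {1,2}, take 1 (1->1 ok)
  t18 'y' -> {1,2}, take 2 (1->2 ok)
  t19 'x' -> {0}, take 0 (2->0 ok)

0,0,0,1,2,0,0,1,1,2,2,0,1,2,2,0,1,1,2,0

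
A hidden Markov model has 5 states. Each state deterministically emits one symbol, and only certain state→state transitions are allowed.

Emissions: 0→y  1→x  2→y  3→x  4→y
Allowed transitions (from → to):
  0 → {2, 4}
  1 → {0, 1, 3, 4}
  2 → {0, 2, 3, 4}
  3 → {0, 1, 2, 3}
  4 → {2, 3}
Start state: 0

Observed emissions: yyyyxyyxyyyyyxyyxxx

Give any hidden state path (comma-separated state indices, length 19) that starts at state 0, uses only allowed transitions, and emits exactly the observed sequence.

  [0] y  {0,2,4}  => 0  start
  [1] y  {0,2,4}  => 2  0->2 ok
  [2] y  {0,2,4}  => 0  2->0 ok
  [3] y  {0,2,4}  => 4  0->4 ok
  [4] x  {1,3}  => 3  4->3 ok
  [5] y  {0,2,4}  => 2  3->2 ok
  [6] y  {0,2,4}  => 4  2->4 ok
  [7] x  {1,3}  => 3  4->3 ok
  [8] y  {0,2,4}  => 2  3->2 ok
  [9] y  {0,2,4}  => 2  2->2 ok
  [10] y  {0,2,4}  => 2  2->2 ok
  [11] y  {0,2,4}  => 4  2->4 ok
  [12] y  {0,2,4}  => 2  4->2 ok
  [13] x  {1,3}  => 3  2->3 ok
  [14] y  {0,2,4}  => 2  3->2 ok
  [15] y  {0,2,4}  => 4  2->4 ok
  [16] x  {1,3}  => 3  4->3 ok
  [17] x  {1,3}  => 3  3->3 ok
  [18] x  {1,3}  => 3  3->3 ok

0,2,0,4,3,2,4,3,2,2,2,4,2,3,2,4,3,3,3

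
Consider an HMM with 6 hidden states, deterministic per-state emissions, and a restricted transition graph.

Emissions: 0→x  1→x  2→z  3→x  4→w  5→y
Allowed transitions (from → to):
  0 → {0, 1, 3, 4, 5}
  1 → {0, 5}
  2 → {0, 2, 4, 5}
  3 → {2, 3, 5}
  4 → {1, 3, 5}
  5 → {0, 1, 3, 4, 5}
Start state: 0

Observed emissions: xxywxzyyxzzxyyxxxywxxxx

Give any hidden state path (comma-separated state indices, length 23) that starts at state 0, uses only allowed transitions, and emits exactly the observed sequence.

0,1,5,4,3,2,5,5,3,2,2,0,5,5,0,1,0,5,4,1,0,0,1

  t0 'x' -> {0,1,3}, take 0 (start)
  t1 'x' -> {0,1,3}, take 1 (0->1 ok)
  t2 'y' -> {5}, take 5 (1->5 ok)
  t3 'w' -> {4}, take 4 (5->4 ok)
  t4 'x' -> {0,1,3}, take 3 (4->3 ok)
  t5 'z' -> {2}, take 2 (3->2 ok)
  t6 'y' -> {5}, take 5 (2->5 ok)
  t7 'y' -> {5}, take 5 (5->5 ok)
  t8 'x' -> {0,1,3}, take 3 (5->3 ok)
  t9 'z' -> {2}, take 2 (3->2 ok)
  t10 'z' -> {2}, take 2 (2->2 ok)
  t11 'x' -> {0,1,3}, take 0 (2->0 ok)
  t12 'y' -> {5}, take 5 (0->5 ok)
  t13 'y' -> {5}, take 5 (5->5 ok)
  t14 'x' -> {0,1,3}, take 0 (5->0 ok)
  t15 'x' -> {0,1,3}, take 1 (0->1 ok)
  t16 'x' -> {0,1,3}, take 0 (1->0 ok)
  t17 'y' -> {5}, take 5 (0->5 ok)
  t18 'w' -> {4}, take 4 (5->4 ok)
  t19 'x' -> {0,1,3}, take 1 (4->1 ok)
  t20 'x' -> {0,1,3}, take 0 (1->0 ok)
  t21 'x' -> {0,1,3}, take 0 (0->0 ok)
  t22 'x' -> {0,1,3}, take 1 (0->1 ok)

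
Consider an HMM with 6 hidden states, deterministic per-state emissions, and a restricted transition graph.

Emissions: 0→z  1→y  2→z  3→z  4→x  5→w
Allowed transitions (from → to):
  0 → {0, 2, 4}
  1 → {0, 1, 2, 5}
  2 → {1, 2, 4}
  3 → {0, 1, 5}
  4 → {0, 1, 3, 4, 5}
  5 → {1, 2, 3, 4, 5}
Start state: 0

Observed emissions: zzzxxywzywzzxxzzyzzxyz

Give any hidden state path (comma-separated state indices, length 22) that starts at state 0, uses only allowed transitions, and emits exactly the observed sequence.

  0: obs=z cand={0,2,3} pick 0 [start]
  1: obs=z cand={0,2,3} pick 0 [0->0 ok]
  2: obs=z cand={0,2,3} pick 0 [0->0 ok]
  3: obs=x cand={4} pick 4 [0->4 ok]
  4: obs=x cand={4} pick 4 [4->4 ok]
  5: obs=y cand={1} pick 1 [4->1 ok]
  6: obs=w cand={5} pick 5 [1->5 ok]
  7: obs=z cand={0,2,3} pick 2 [5->2 ok]
  8: obs=y cand={1} pick 1 [2->1 ok]
  9: obs=w cand={5} pick 5 [1->5 ok]
  10: obs=z cand={0,2,3} pick 3 [5->3 ok]
  11: obs=z cand={0,2,3} pick 0 [3->0 ok]
  12: obs=x cand={4} pick 4 [0->4 ok]
  13: obs=x cand={4} pick 4 [4->4 ok]
  14: obs=z cand={0,2,3} pick 0 [4->0 ok]
  15: obs=z cand={0,2,3} pick 2 [0->2 ok]
  16: obs=y cand={1} pick 1 [2->1 ok]
  17: obs=z cand={0,2,3} pick 0 [1->0 ok]
  18: obs=z cand={0,2,3} pick 0 [0->0 ok]
  19: obs=x cand={4} pick 4 [0->4 ok]
  20: obs=y cand={1} pick 1 [4->1 ok]
  21: obs=z cand={0,2,3} pick 0 [1->0 ok]

0,0,0,4,4,1,5,2,1,5,3,0,4,4,0,2,1,0,0,4,1,0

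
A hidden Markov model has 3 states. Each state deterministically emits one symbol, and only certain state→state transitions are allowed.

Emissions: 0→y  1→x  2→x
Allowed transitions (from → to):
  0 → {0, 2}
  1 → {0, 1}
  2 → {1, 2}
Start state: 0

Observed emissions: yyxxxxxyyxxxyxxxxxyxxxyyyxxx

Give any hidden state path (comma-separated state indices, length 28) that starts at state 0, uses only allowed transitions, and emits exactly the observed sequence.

  pos 0: y in {0}, choose 0; start
  pos 1: y in {0}, choose 0; 0->0 ok
  pos 2: x in {1,2}, choose 2; 0->2 ok
  pos 3: x in {1,2}, choose 2; 2->2 ok
  pos 4: x in {1,2}, choose 1; 2->1 ok
  pos 5: x in {1,2}, choose 1; 1->1 ok
  pos 6: x in {1,2}, choose 1; 1->1 ok
  pos 7: y in {0}, choose 0; 1->0 ok
  pos 8: y in {0}, choose 0; 0->0 ok
  pos 9: x in {1,2}, choose 2; 0->2 ok
  pos 10: x in {1,2}, choose 2; 2->2 ok
  pos 11: x in {1,2}, choose 1; 2->1 ok
  pos 12: y in {0}, choose 0; 1->0 ok
  pos 13: x in {1,2}, choose 2; 0->2 ok
  pos 14: x in {1,2}, choose 2; 2->2 ok
  pos 15: x in {1,2}, choose 1; 2->1 ok
  pos 16: x in {1,2}, choose 1; 1->1 ok
  pos 17: x in {1,2}, choose 1; 1->1 ok
  pos 18: y in {0}, choose 0; 1->0 ok
  pos 19: x in {1,2}, choose 2; 0->2 ok
  pos 20: x in {1,2}, choose 2; 2->2 ok
  pos 21: x in {1,2}, choose 1; 2->1 ok
  pos 22: y in {0}, choose 0; 1->0 ok
  pos 23: y in {0}, choose 0; 0->0 ok
  pos 24: y in {0}, choose 0; 0->0 ok
  pos 25: x in {1,2}, choose 2; 0->2 ok
  pos 26: x in {1,2}, choose 2; 2->2 ok
  pos 27: x in {1,2}, choose 1; 2->1 ok

0,0,2,2,1,1,1,0,0,2,2,1,0,2,2,1,1,1,0,2,2,1,0,0,0,2,2,1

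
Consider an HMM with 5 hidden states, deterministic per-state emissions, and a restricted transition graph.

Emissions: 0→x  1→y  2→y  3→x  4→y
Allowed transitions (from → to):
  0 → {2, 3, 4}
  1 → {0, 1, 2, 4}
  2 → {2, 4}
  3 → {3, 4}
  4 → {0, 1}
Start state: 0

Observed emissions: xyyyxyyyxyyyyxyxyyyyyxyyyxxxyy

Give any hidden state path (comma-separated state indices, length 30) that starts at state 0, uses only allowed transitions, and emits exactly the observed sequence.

0,2,2,4,0,2,4,1,0,2,2,2,4,0,4,0,2,2,4,1,4,0,2,4,1,0,3,3,4,1

  pos 0: x in {0,3}, choose 0; start
  pos 1: y in {1,2,4}, choose 2; 0->2 ok
  pos 2: y in {1,2,4}, choose 2; 2->2 ok
  pos 3: y in {1,2,4}, choose 4; 2->4 ok
  pos 4: x in {0,3}, choose 0; 4->0 ok
  pos 5: y in {1,2,4}, choose 2; 0->2 ok
  pos 6: y in {1,2,4}, choose 4; 2->4 ok
  pos 7: y in {1,2,4}, choose 1; 4->1 ok
  pos 8: x in {0,3}, choose 0; 1->0 ok
  pos 9: y in {1,2,4}, choose 2; 0->2 ok
  pos 10: y in {1,2,4}, choose 2; 2->2 ok
  pos 11: y in {1,2,4}, choose 2; 2->2 ok
  pos 12: y in {1,2,4}, choose 4; 2->4 ok
  pos 13: x in {0,3}, choose 0; 4->0 ok
  pos 14: y in {1,2,4}, choose 4; 0->4 ok
  pos 15: x in {0,3}, choose 0; 4->0 ok
  pos 16: y in {1,2,4}, choose 2; 0->2 ok
  pos 17: y in {1,2,4}, choose 2; 2->2 ok
  pos 18: y in {1,2,4}, choose 4; 2->4 ok
  pos 19: y in {1,2,4}, choose 1; 4->1 ok
  pos 20: y in {1,2,4}, choose 4; 1->4 ok
  pos 21: x in {0,3}, choose 0; 4->0 ok
  pos 22: y in {1,2,4}, choose 2; 0->2 ok
  pos 23: y in {1,2,4}, choose 4; 2->4 ok
  pos 24: y in {1,2,4}, choose 1; 4->1 ok
  pos 25: x in {0,3}, choose 0; 1->0 ok
  pos 26: x in {0,3}, choose 3; 0->3 ok
  pos 27: x in {0,3}, choose 3; 3->3 ok
  pos 28: y in {1,2,4}, choose 4; 3->4 ok
  pos 29: y in {1,2,4}, choose 1; 4->1 ok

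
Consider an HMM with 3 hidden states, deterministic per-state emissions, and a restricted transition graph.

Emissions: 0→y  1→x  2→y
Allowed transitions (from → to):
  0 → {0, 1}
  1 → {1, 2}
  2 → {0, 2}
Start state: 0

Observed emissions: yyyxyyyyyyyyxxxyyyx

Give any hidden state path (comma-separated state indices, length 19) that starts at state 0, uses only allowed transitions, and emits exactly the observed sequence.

  pos 0: y in {0,2}, choose 0; start
  pos 1: y in {0,2}, choose 0; 0->0 ok
  pos 2: y in {0,2}, choose 0; 0->0 ok
  pos 3: x in {1}, choose 1; 0->1 ok
  pos 4: y in {0,2}, choose 2; 1->2 ok
  pos 5: y in {0,2}, choose 2; 2->2 ok
  pos 6: y in {0,2}, choose 2; 2->2 ok
  pos 7: y in {0,2}, choose 2; 2->2 ok
  pos 8: y in {0,2}, choose 2; 2->2 ok
  pos 9: y in {0,2}, choose 2; 2->2 ok
  pos 10: y in {0,2}, choose 2; 2->2 ok
  pos 11: y in {0,2}, choose 0; 2->0 ok
  pos 12: x in {1}, choose 1; 0->1 ok
  pos 13: x in {1}, choose 1; 1->1 ok
  pos 14: x in {1}, choose 1; 1->1 ok
  pos 15: y in {0,2}, choose 2; 1->2 ok
  pos 16: y in {0,2}, choose 0; 2->0 ok
  pos 17: y in {0,2}, choose 0; 0->0 ok
  pos 18: x in {1}, choose 1; 0->1 ok

0,0,0,1,2,2,2,2,2,2,2,0,1,1,1,2,0,0,1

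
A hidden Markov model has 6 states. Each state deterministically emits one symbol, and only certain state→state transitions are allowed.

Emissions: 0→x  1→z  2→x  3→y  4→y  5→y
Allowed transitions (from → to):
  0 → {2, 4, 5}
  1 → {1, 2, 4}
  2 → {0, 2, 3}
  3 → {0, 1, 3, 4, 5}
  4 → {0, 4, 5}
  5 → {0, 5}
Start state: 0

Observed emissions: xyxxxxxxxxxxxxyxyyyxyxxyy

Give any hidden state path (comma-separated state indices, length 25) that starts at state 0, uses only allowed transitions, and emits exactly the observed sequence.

  0: obs=x cand={0,2} pick 0 [start]
  1: obs=y cand={3,4,5} pick 5 [0->5 ok]
  2: obs=x cand={0,2} pick 0 [5->0 ok]
  3: obs=x cand={0,2} pick 2 [0->2 ok]
  4: obs=x cand={0,2} pick 2 [2->2 ok]
  5: obs=x cand={0,2} pick 0 [2->0 ok]
  6: obs=x cand={0,2} pick 2 [0->2 ok]
  7: obs=x cand={0,2} pick 0 [2->0 ok]
  8: obs=x cand={0,2} pick 2 [0->2 ok]
  9: obs=x cand={0,2} pick 2 [2->2 ok]
  10: obs=x cand={0,2} pick 2 [2->2 ok]
  11: obs=x cand={0,2} pick 2 [2->2 ok]
  12: obs=x cand={0,2} pick 0 [2->0 ok]
  13: obs=x cand={0,2} pick 2 [0->2 ok]
  14: obs=y cand={3,4,5} pick 3 [2->3 ok]
  15: obs=x cand={0,2} pick 0 [3->0 ok]
  16: obs=y cand={3,4,5} pick 4 [0->4 ok]
  17: obs=y cand={3,4,5} pick 4 [4->4 ok]
  18: obs=y cand={3,4,5} pick 5 [4->5 ok]
  19: obs=x cand={0,2} pick 0 [5->0 ok]
  20: obs=y cand={3,4,5} pick 4 [0->4 ok]
  21: obs=x cand={0,2} pick 0 [4->0 ok]
  22: obs=x cand={0,2} pick 2 [0->2 ok]
  23: obs=y cand={3,4,5} pick 3 [2->3 ok]
  24: obs=y cand={3,4,5} pick 5 [3->5 ok]

0,5,0,2,2,0,2,0,2,2,2,2,0,2,3,0,4,4,5,0,4,0,2,3,5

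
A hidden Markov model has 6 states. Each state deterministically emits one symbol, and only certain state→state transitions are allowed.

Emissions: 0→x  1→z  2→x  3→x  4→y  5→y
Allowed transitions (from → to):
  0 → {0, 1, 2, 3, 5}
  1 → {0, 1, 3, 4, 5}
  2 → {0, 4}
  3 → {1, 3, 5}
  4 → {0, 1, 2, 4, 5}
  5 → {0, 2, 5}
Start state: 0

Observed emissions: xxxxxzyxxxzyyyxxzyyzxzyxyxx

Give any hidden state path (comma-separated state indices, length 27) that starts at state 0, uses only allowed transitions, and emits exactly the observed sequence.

0,0,0,0,3,1,4,2,0,3,1,5,5,5,2,0,1,4,4,1,3,1,5,0,5,0,0

  0: obs=x cand={0,2,3} pick 0 [start]
  1: obs=x cand={0,2,3} pick 0 [0->0 ok]
  2: obs=x cand={0,2,3} pick 0 [0->0 ok]
  3: obs=x cand={0,2,3} pick 0 [0->0 ok]
  4: obs=x cand={0,2,3} pick 3 [0->3 ok]
  5: obs=z cand={1} pick 1 [3->1 ok]
  6: obs=y cand={4,5} pick 4 [1->4 ok]
  7: obs=x cand={0,2,3} pick 2 [4->2 ok]
  8: obs=x cand={0,2,3} pick 0 [2->0 ok]
  9: obs=x cand={0,2,3} pick 3 [0->3 ok]
  10: obs=z cand={1} pick 1 [3->1 ok]
  11: obs=y cand={4,5} pick 5 [1->5 ok]
  12: obs=y cand={4,5} pick 5 [5->5 ok]
  13: obs=y cand={4,5} pick 5 [5->5 ok]
  14: obs=x cand={0,2,3} pick 2 [5->2 ok]
  15: obs=x cand={0,2,3} pick 0 [2->0 ok]
  16: obs=z cand={1} pick 1 [0->1 ok]
  17: obs=y cand={4,5} pick 4 [1->4 ok]
  18: obs=y cand={4,5} pick 4 [4->4 ok]
  19: obs=z cand={1} pick 1 [4->1 ok]
  20: obs=x cand={0,2,3} pick 3 [1->3 ok]
  21: obs=z cand={1} pick 1 [3->1 ok]
  22: obs=y cand={4,5} pick 5 [1->5 ok]
  23: obs=x cand={0,2,3} pick 0 [5->0 ok]
  24: obs=y cand={4,5} pick 5 [0->5 ok]
  25: obs=x cand={0,2,3} pick 0 [5->0 ok]
  26: obs=x cand={0,2,3} pick 0 [0->0 ok]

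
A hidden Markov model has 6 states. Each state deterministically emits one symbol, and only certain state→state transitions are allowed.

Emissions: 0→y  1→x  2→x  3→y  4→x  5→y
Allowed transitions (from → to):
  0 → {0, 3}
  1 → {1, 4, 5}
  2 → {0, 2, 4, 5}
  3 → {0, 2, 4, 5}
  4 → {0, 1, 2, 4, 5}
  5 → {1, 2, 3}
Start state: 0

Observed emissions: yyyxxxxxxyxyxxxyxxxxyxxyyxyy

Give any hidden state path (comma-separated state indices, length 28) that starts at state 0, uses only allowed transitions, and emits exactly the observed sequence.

  0: obs=y cand={0,3,5} pick 0 [start]
  1: obs=y cand={0,3,5} pick 0 [0->0 ok]
  2: obs=y cand={0,3,5} pick 3 [0->3 ok]
  3: obs=x cand={1,2,4} pick 2 [3->2 ok]
  4: obs=x cand={1,2,4} pick 4 [2->4 ok]
  5: obs=x cand={1,2,4} pick 4 [4->4 ok]
  6: obs=x cand={1,2,4} pick 1 [4->1 ok]
  7: obs=x cand={1,2,4} pick 1 [1->1 ok]
  8: obs=x cand={1,2,4} pick 1 [1->1 ok]
  9: obs=y cand={0,3,5} pick 5 [1->5 ok]
  10: obs=x cand={1,2,4} pick 2 [5->2 ok]
  11: obs=y cand={0,3,5} pick 5 [2->5 ok]
  12: obs=x cand={1,2,4} pick 1 [5->1 ok]
  13: obs=x cand={1,2,4} pick 1 [1->1 ok]
  14: obs=x cand={1,2,4} pick 4 [1->4 ok]
  15: obs=y cand={0,3,5} pick 5 [4->5 ok]
  16: obs=x cand={1,2,4} pick 1 [5->1 ok]
  17: obs=x cand={1,2,4} pick 1 [1->1 ok]
  18: obs=x cand={1,2,4} pick 1 [1->1 ok]
  19: obs=x cand={1,2,4} pick 1 [1->1 ok]
  20: obs=y cand={0,3,5} pick 5 [1->5 ok]
  21: obs=x cand={1,2,4} pick 1 [5->1 ok]
  22: obs=x cand={1,2,4} pick 4 [1->4 ok]
  23: obs=y cand={0,3,5} pick 0 [4->0 ok]
  24: obs=y cand={0,3,5} pick 3 [0->3 ok]
  25: obs=x cand={1,2,4} pick 2 [3->2 ok]
  26: obs=y cand={0,3,5} pick 0 [2->0 ok]
  27: obs=y cand={0,3,5} pick 0 [0->0 ok]

0,0,3,2,4,4,1,1,1,5,2,5,1,1,4,5,1,1,1,1,5,1,4,0,3,2,0,0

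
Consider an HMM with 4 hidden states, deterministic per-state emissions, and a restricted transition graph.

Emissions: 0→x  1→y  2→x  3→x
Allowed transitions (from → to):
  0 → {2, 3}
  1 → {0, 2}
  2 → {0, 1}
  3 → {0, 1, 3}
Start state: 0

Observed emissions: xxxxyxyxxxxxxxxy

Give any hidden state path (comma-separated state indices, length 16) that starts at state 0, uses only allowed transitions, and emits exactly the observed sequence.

  0: obs=x cand={0,2,3} pick 0 [start]
  1: obs=x cand={0,2,3} pick 2 [0->2 ok]
  2: obs=x cand={0,2,3} pick 0 [2->0 ok]
  3: obs=x cand={0,2,3} pick 3 [0->3 ok]
  4: obs=y cand={1} pick 1 [3->1 ok]
  5: obs=x cand={0,2,3} pick 2 [1->2 ok]
  6: obs=y cand={1} pick 1 [2->1 ok]
  7: obs=x cand={0,2,3} pick 0 [1->0 ok]
  8: obs=x cand={0,2,3} pick 3 [0->3 ok]
  9: obs=x cand={0,2,3} pick 0 [3->0 ok]
  10: obs=x cand={0,2,3} pick 3 [0->3 ok]
  11: obs=x cand={0,2,3} pick 0 [3->0 ok]
  12: obs=x cand={0,2,3} pick 3 [0->3 ok]
  13: obs=x cand={0,2,3} pick 0 [3->0 ok]
  14: obs=x cand={0,2,3} pick 3 [0->3 ok]
  15: obs=y cand={1} pick 1 [3->1 ok]

0,2,0,3,1,2,1,0,3,0,3,0,3,0,3,1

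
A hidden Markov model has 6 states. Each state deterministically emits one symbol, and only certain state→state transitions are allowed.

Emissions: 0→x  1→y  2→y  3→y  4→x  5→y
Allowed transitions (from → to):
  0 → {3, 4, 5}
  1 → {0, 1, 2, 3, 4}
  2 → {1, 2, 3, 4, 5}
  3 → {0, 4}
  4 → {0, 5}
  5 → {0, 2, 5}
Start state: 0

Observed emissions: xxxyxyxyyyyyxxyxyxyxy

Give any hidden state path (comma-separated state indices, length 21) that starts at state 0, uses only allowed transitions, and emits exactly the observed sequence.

  [0] x  {0,4}  => 0  start
  [1] x  {0,4}  => 4  0->4 ok
  [2] x  {0,4}  => 0  4->0 ok
  [3] y  {1,2,3,5}  => 3  0->3 ok
  [4] x  {0,4}  => 0  3->0 ok
  [5] y  {1,2,3,5}  => 3  0->3 ok
  [6] x  {0,4}  => 4  3->4 ok
  [7] y  {1,2,3,5}  => 5  4->5 ok
  [8] y  {1,2,3,5}  => 2  5->2 ok
  [9] y  {1,2,3,5}  => 1  2->1 ok
  [10] y  {1,2,3,5}  => 2  1->2 ok
  [11] y  {1,2,3,5}  => 1  2->1 ok
  [12] x  {0,4}  => 4  1->4 ok
  [13] x  {0,4}  => 0  4->0 ok
  [14] y  {1,2,3,5}  => 3  0->3 ok
  [15] x  {0,4}  => 4  3->4 ok
  [16] y  {1,2,3,5}  => 5  4->5 ok
  [17] x  {0,4}  => 0  5->0 ok
  [18] y  {1,2,3,5}  => 5  0->5 ok
  [19] x  {0,4}  => 0  5->0 ok
  [20] y  {1,2,3,5}  => 5  0->5 ok

0,4,0,3,0,3,4,5,2,1,2,1,4,0,3,4,5,0,5,0,5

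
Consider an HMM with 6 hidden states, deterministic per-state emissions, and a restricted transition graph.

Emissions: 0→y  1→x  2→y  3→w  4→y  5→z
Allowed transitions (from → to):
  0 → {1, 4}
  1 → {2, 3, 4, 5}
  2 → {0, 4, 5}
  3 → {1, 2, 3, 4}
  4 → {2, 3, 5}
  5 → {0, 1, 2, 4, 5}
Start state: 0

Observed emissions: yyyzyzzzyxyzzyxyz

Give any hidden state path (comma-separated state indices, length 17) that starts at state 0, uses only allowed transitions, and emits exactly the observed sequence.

  t0 'y' -> {0,2,4}, take 0 (start)
  t1 'y' -> {0,2,4}, take 4 (0->4 ok)
  t2 'y' -> {0,2,4}, take 2 (4->2 ok)
  t3 'z' -> {5}, take 5 (2->5 ok)
  t4 'y' -> {0,2,4}, take 2 (5->2 ok)
  t5 'z' -> {5}, take 5 (2->5 ok)
  t6 'z' -> {5}, take 5 (5->5 ok)
  t7 'z' -> {5}, take 5 (5->5 ok)
  t8 'y' -> {0,2,4}, take 0 (5->0 ok)
  t9 'x' -> {1}, take 1 (0->1 ok)
  t10 'y' -> {0,2,4}, take 2 (1->2 ok)
  t11 'z' -> {5}, take 5 (2->5 ok)
  t12 'z' -> {5}, take 5 (5->5 ok)
  t13 'y' -> {0,2,4}, take 0 (5->0 ok)
  t14 'x' -> {1}, take 1 (0->1 ok)
  t15 'y' -> {0,2,4}, take 2 (1->2 ok)
  t16 'z' -> {5}, take 5 (2->5 ok)

0,4,2,5,2,5,5,5,0,1,2,5,5,0,1,2,5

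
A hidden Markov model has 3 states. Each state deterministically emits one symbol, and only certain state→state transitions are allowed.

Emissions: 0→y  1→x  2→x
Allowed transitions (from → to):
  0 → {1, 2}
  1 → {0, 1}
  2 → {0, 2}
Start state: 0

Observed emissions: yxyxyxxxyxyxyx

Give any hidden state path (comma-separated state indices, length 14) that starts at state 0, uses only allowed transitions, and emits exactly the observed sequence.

  0: obs=y cand={0} pick 0 [start]
  1: obs=x cand={1,2} pick 1 [0->1 ok]
  2: obs=y cand={0} pick 0 [1->0 ok]
  3: obs=x cand={1,2} pick 1 [0->1 ok]
  4: obs=y cand={0} pick 0 [1->0 ok]
  5: obs=x cand={1,2} pick 2 [0->2 ok]
  6: obs=x cand={1,2} pick 2 [2->2 ok]
  7: obs=x cand={1,2} pick 2 [2->2 ok]
  8: obs=y cand={0} pick 0 [2->0 ok]
  9: obs=x cand={1,2} pick 2 [0->2 ok]
  10: obs=y cand={0} pick 0 [2->0 ok]
  11: obs=x cand={1,2} pick 1 [0->1 ok]
  12: obs=y cand={0} pick 0 [1->0 ok]
  13: obs=x cand={1,2} pick 2 [0->2 ok]

0,1,0,1,0,2,2,2,0,2,0,1,0,2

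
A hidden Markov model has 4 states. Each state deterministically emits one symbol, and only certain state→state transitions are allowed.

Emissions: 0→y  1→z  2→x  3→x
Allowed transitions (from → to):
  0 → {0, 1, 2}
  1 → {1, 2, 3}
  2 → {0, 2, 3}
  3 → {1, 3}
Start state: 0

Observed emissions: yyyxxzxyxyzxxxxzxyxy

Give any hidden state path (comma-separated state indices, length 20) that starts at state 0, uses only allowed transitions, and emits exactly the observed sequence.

  t0 'y' -> {0}, take 0 (start)
  t1 'y' -> {0}, take 0 (0->0 ok)
  t2 'y' -> {0}, take 0 (0->0 ok)
  t3 'x' -> {2,3}, take 2 (0->2 ok)
  t4 'x' -> {2,3}, take 3 (2->3 ok)
  t5 'z' -> {1}, take 1 (3->1 ok)
  t6 'x' -> {2,3}, take 2 (1->2 ok)
  t7 'y' -> {0}, take 0 (2->0 ok)
  t8 'x' -> {2,3}, take 2 (0->2 ok)
  t9 'y' -> {0}, take 0 (2->0 ok)
  t10 'z' -> {1}, take 1 (0->1 ok)
  t11 'x' -> {2,3}, take 2 (1->2 ok)
  t12 'x' -> {2,3}, take 2 (2->2 ok)
  t13 'x' -> {2,3}, take 2 (2->2 ok)
  t14 'x' -> {2,3}, take 3 (2->3 ok)
  t15 'z' -> {1}, take 1 (3->1 ok)
  t16 'x' -> {2,3}, take 2 (1->2 ok)
  t17 'y' -> {0}, take 0 (2->0 ok)
  t18 'x' -> {2,3}, take 2 (0->2 ok)
  t19 'y' -> {0}, take 0 (2->0 ok)

0,0,0,2,3,1,2,0,2,0,1,2,2,2,3,1,2,0,2,0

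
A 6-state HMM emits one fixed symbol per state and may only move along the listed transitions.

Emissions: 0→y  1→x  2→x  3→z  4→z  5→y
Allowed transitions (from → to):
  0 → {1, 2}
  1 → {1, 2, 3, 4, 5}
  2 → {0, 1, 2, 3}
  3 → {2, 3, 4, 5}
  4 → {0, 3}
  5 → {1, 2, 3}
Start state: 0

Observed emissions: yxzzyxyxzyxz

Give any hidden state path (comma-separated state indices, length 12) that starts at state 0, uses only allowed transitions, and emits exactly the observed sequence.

  [0] y  {0,5}  => 0  start
  [1] x  {1,2}  => 1  0->1 ok
  [2] z  {3,4}  => 3  1->3 ok
  [3] z  {3,4}  => 4  3->4 ok
  [4] y  {0,5}  => 0  4->0 ok
  [5] x  {1,2}  => 2  0->2 ok
  [6] y  {0,5}  => 0  2->0 ok
  [7] x  {1,2}  => 1  0->1 ok
  [8] z  {3,4}  => 4  1->4 ok
  [9] y  {0,5}  => 0  4->0 ok
  [10] x  {1,2}  => 1  0->1 ok
  [11] z  {3,4}  => 3  1->3 ok

0,1,3,4,0,2,0,1,4,0,1,3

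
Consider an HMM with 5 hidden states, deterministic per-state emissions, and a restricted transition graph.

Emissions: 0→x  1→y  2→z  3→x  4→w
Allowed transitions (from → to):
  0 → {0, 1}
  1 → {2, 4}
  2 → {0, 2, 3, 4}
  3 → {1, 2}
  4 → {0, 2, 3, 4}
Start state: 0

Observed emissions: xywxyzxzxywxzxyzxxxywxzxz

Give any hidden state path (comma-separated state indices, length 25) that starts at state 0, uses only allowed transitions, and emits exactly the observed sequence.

0,1,4,3,1,2,3,2,0,1,4,3,2,0,1,2,0,0,0,1,4,3,2,3,2

  [0] x  {0,3}  => 0  start
  [1] y  {1}  => 1  0->1 ok
  [2] w  {4}  => 4  1->4 ok
  [3] x  {0,3}  => 3  4->3 ok
  [4] y  {1}  => 1  3->1 ok
  [5] z  {2}  => 2  1->2 ok
  [6] x  {0,3}  => 3  2->3 ok
  [7] z  {2}  => 2  3->2 ok
  [8] x  {0,3}  => 0  2->0 ok
  [9] y  {1}  => 1  0->1 ok
  [10] w  {4}  => 4  1->4 ok
  [11] x  {0,3}  => 3  4->3 ok
  [12] z  {2}  => 2  3->2 ok
  [13] x  {0,3}  => 0  2->0 ok
  [14] y  {1}  => 1  0->1 ok
  [15] z  {2}  => 2  1->2 ok
  [16] x  {0,3}  => 0  2->0 ok
  [17] x  {0,3}  => 0  0->0 ok
  [18] x  {0,3}  => 0  0->0 ok
  [19] y  {1}  => 1  0->1 ok
  [20] w  {4}  => 4  1->4 ok
  [21] x  {0,3}  => 3  4->3 ok
  [22] z  {2}  => 2  3->2 ok
  [23] x  {0,3}  => 3  2->3 ok
  [24] z  {2}  => 2  3->2 ok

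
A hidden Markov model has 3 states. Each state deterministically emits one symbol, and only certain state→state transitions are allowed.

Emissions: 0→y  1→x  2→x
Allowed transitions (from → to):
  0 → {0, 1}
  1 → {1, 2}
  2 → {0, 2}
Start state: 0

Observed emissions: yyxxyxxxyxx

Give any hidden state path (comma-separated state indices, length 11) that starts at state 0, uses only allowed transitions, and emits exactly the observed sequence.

  [0] y  {0}  => 0  start
  [1] y  {0}  => 0  0->0 ok
  [2] x  {1,2}  => 1  0->1 ok
  [3] x  {1,2}  => 2  1->2 ok
  [4] y  {0}  => 0  2->0 ok
  [5] x  {1,2}  => 1  0->1 ok
  [6] x  {1,2}  => 1  1->1 ok
  [7] x  {1,2}  => 2  1->2 ok
  [8] y  {0}  => 0  2->0 ok
  [9] x  {1,2}  => 1  0->1 ok
  [10] x  {1,2}  => 2  1->2 ok

0,0,1,2,0,1,1,2,0,1,2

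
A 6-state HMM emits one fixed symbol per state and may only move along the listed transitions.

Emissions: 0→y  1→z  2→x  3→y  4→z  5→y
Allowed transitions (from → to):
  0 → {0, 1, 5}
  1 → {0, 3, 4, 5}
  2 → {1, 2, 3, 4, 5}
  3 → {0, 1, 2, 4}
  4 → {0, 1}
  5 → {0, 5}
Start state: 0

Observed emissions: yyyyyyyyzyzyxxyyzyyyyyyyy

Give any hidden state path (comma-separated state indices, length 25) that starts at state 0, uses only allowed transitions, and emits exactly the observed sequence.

  pos 0: y in {0,3,5}, choose 0; start
  pos 1: y in {0,3,5}, choose 0; 0->0 ok
  pos 2: y in {0,3,5}, choose 5; 0->5 ok
  pos 3: y in {0,3,5}, choose 0; 5->0 ok
  pos 4: y in {0,3,5}, choose 5; 0->5 ok
  pos 5: y in {0,3,5}, choose 0; 5->0 ok
  pos 6: y in {0,3,5}, choose 0; 0->0 ok
  pos 7: y in {0,3,5}, choose 0; 0->0 ok
  pos 8: z in {1,4}, choose 1; 0->1 ok
  pos 9: y in {0,3,5}, choose 3; 1->3 ok
  pos 10: z in {1,4}, choose 1; 3->1 ok
  pos 11: y in {0,3,5}, choose 3; 1->3 ok
  pos 12: x in {2}, choose 2; 3->2 ok
  pos 13: x in {2}, choose 2; 2->2 ok
  pos 14: y in {0,3,5}, choose 5; 2->5 ok
  pos 15: y in {0,3,5}, choose 0; 5->0 ok
  pos 16: z in {1,4}, choose 1; 0->1 ok
  pos 17: y in {0,3,5}, choose 0; 1->0 ok
  pos 18: y in {0,3,5}, choose 0; 0->0 ok
  pos 19: y in {0,3,5}, choose 5; 0->5 ok
  pos 20: y in {0,3,5}, choose 5; 5->5 ok
  pos 21: y in {0,3,5}, choose 5; 5->5 ok
  pos 22: y in {0,3,5}, choose 0; 5->0 ok
  pos 23: y in {0,3,5}, choose 0; 0->0 ok
  pos 24: y in {0,3,5}, choose 0; 0->0 ok

0,0,5,0,5,0,0,0,1,3,1,3,2,2,5,0,1,0,0,5,5,5,0,0,0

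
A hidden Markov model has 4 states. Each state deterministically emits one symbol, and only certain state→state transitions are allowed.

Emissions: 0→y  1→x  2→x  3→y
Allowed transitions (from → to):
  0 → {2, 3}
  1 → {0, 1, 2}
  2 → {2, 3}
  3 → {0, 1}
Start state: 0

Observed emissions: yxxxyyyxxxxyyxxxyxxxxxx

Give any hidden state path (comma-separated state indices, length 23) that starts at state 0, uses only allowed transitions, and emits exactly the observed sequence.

  t0 'y' -> {0,3}, take 0 (start)
  t1 'x' -> {1,2}, take 2 (0->2 ok)
  t2 'x' -> {1,2}, take 2 (2->2 ok)
  t3 'x' -> {1,2}, take 2 (2->2 ok)
  t4 'y' -> {0,3}, take 3 (2->3 ok)
  t5 'y' -> {0,3}, take 0 (3->0 ok)
  t6 'y' -> {0,3}, take 3 (0->3 ok)
  t7 'x' -> {1,2}, take 1 (3->1 ok)
  t8 'x' -> {1,2}, take 1 (1->1 ok)
  t9 'x' -> {1,2}, take 1 (1->1 ok)
  t10 'x' -> {1,2}, take 2 (1->2 ok)
  t11 'y' -> {0,3}, take 3 (2->3 ok)
  t12 'y' -> {0,3}, take 0 (3->0 ok)
  t13 'x' -> {1,2}, take 2 (0->2 ok)
  t14 'x' -> {1,2}, take 2 (2->2 ok)
  t15 'x' -> {1,2}, take 2 (2->2 ok)
  t16 'y' -> {0,3}, take 3 (2->3 ok)
  t17 'x' -> {1,2}, take 1 (3->1 ok)
  t18 'x' -> {1,2}, take 1 (1->1 ok)
  t19 'x' -> {1,2}, take 1 (1->1 ok)
  t20 'x' -> {1,2}, take 1 (1->1 ok)
  t21 'x' -> {1,2}, take 1 (1->1 ok)
  t22 'x' -> {1,2}, take 2 (1->2 ok)

0,2,2,2,3,0,3,1,1,1,2,3,0,2,2,2,3,1,1,1,1,1,2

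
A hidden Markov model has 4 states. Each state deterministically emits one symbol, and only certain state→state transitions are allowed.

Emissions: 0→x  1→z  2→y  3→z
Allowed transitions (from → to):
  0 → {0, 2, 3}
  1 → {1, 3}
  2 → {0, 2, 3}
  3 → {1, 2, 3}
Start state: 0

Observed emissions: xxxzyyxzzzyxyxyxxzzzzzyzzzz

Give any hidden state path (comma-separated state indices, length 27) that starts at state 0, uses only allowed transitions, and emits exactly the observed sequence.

  0: obs=x cand={0} pick 0 [start]
  1: obs=x cand={0} pick 0 [0->0 ok]
  2: obs=x cand={0} pick 0 [0->0 ok]
  3: obs=z cand={1,3} pick 3 [0->3 ok]
  4: obs=y cand={2} pick 2 [3->2 ok]
  5: obs=y cand={2} pick 2 [2->2 ok]
  6: obs=x cand={0} pick 0 [2->0 ok]
  7: obs=z cand={1,3} pick 3 [0->3 ok]
  8: obs=z cand={1,3} pick 3 [3->3 ok]
  9: obs=z cand={1,3} pick 3 [3->3 ok]
  10: obs=y cand={2} pick 2 [3->2 ok]
  11: obs=x cand={0} pick 0 [2->0 ok]
  12: obs=y cand={2} pick 2 [0->2 ok]
  13: obs=x cand={0} pick 0 [2->0 ok]
  14: obs=y cand={2} pick 2 [0->2 ok]
  15: obs=x cand={0} pick 0 [2->0 ok]
  16: obs=x cand={0} pick 0 [0->0 ok]
  17: obs=z cand={1,3} pick 3 [0->3 ok]
  18: obs=z cand={1,3} pick 1 [3->1 ok]
  19: obs=z cand={1,3} pick 1 [1->1 ok]
  20: obs=z cand={1,3} pick 3 [1->3 ok]
  21: obs=z cand={1,3} pick 3 [3->3 ok]
  22: obs=y cand={2} pick 2 [3->2 ok]
  23: obs=z cand={1,3} pick 3 [2->3 ok]
  24: obs=z cand={1,3} pick 1 [3->1 ok]
  25: obs=z cand={1,3} pick 1 [1->1 ok]
  26: obs=z cand={1,3} pick 3 [1->3 ok]

0,0,0,3,2,2,0,3,3,3,2,0,2,0,2,0,0,3,1,1,3,3,2,3,1,1,3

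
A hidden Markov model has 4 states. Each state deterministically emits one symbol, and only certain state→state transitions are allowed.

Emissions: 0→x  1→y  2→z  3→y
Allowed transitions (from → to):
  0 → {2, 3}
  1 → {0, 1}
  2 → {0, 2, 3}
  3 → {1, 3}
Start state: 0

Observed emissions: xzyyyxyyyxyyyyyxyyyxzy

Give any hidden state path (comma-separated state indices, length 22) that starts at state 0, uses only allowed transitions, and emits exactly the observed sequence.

  t0 'x' -> {0}, take 0 (start)
  t1 'z' -> {2}, take 2 (0->2 ok)
  t2 'y' -> {1,3}, take 3 (2->3 ok)
  t3 'y' -> {1,3}, take 3 (3->3 ok)
  t4 'y' -> {1,3}, take 1 (3->1 ok)
  t5 'x' -> {0}, take 0 (1->0 ok)
  t6 'y' -> {1,3}, take 3 (0->3 ok)
  t7 'y' -> {1,3}, take 1 (3->1 ok)
  t8 'y' -> {1,3}, take 1 (1->1 ok)
  t9 'x' -> {0}, take 0 (1->0 ok)
  t10 'y' -> {1,3}, take 3 (0->3 ok)
  t11 'y' -> {1,3}, take 3 (3->3 ok)
  t12 'y' -> {1,3}, take 3 (3->3 ok)
  t13 'y' -> {1,3}, take 3 (3->3 ok)
  t14 'y' -> {1,3}, take 1 (3->1 ok)
  t15 'x' -> {0}, take 0 (1->0 ok)
  t16 'y' -> {1,3}, take 3 (0->3 ok)
  t17 'y' -> {1,3}, take 3 (3->3 ok)
  t18 'y' -> {1,3}, take 1 (3->1 ok)
  t19 'x' -> {0}, take 0 (1->0 ok)
  t20 'z' -> {2}, take 2 (0->2 ok)
  t21 'y' -> {1,3}, take 3 (2->3 ok)

0,2,3,3,1,0,3,1,1,0,3,3,3,3,1,0,3,3,1,0,2,3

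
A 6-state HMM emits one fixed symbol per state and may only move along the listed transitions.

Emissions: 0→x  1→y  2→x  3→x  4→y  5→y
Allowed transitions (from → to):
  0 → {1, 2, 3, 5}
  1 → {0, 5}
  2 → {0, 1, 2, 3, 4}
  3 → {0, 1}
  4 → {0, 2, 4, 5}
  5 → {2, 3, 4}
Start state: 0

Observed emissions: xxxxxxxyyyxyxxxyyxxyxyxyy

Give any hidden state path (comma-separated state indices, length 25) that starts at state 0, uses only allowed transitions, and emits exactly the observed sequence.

  t0 'x' -> {0,2,3}, take 0 (start)
  t1 'x' -> {0,2,3}, take 2 (0->2 ok)
  t2 'x' -> {0,2,3}, take 3 (2->3 ok)
  t3 'x' -> {0,2,3}, take 0 (3->0 ok)
  t4 'x' -> {0,2,3}, take 2 (0->2 ok)
  t5 'x' -> {0,2,3}, take 2 (2->2 ok)
  t6 'x' -> {0,2,3}, take 0 (2->0 ok)
  t7 'y' -> {1,4,5}, take 5 (0->5 ok)
  t8 'y' -> {1,4,5}, take 4 (5->4 ok)
  t9 'y' -> {1,4,5}, take 5 (4->5 ok)
  t10 'x' -> {0,2,3}, take 2 (5->2 ok)
  t11 'y' -> {1,4,5}, take 4 (2->4 ok)
  t12 'x' -> {0,2,3}, take 2 (4->2 ok)
  t13 'x' -> {0,2,3}, take 3 (2->3 ok)
  t14 'x' -> {0,2,3}, take 0 (3->0 ok)
  t15 'y' -> {1,4,5}, take 1 (0->1 ok)
  t16 'y' -> {1,4,5}, take 5 (1->5 ok)
  t17 'x' -> {0,2,3}, take 3 (5->3 ok)
  t18 'x' -> {0,2,3}, take 0 (3->0 ok)
  t19 'y' -> {1,4,5}, take 5 (0->5 ok)
  t20 'x' -> {0,2,3}, take 2 (5->2 ok)
  t21 'y' -> {1,4,5}, take 4 (2->4 ok)
  t22 'x' -> {0,2,3}, take 0 (4->0 ok)
  t23 'y' -> {1,4,5}, take 5 (0->5 ok)
  t24 'y' -> {1,4,5}, take 4 (5->4 ok)

0,2,3,0,2,2,0,5,4,5,2,4,2,3,0,1,5,3,0,5,2,4,0,5,4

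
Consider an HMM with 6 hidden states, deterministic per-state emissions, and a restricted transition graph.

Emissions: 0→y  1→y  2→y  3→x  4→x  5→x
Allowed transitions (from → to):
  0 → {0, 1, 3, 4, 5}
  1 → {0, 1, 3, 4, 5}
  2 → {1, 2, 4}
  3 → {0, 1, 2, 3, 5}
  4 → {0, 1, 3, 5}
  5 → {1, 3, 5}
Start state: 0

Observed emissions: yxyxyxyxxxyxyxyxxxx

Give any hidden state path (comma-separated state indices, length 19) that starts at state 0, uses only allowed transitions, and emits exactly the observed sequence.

0,5,1,3,2,4,0,4,5,3,0,4,1,4,0,4,5,3,5

  [0] y  {0,1,2}  => 0  start
  [1] x  {3,4,5}  => 5  0->5 ok
  [2] y  {0,1,2}  => 1  5->1 ok
  [3] x  {3,4,5}  => 3  1->3 ok
  [4] y  {0,1,2}  => 2  3->2 ok
  [5] x  {3,4,5}  => 4  2->4 ok
  [6] y  {0,1,2}  => 0  4->0 ok
  [7] x  {3,4,5}  => 4  0->4 ok
  [8] x  {3,4,5}  => 5  4->5 ok
  [9] x  {3,4,5}  => 3  5->3 ok
  [10] y  {0,1,2}  => 0  3->0 ok
  [11] x  {3,4,5}  => 4  0->4 ok
  [12] y  {0,1,2}  => 1  4->1 ok
  [13] x  {3,4,5}  => 4  1->4 ok
  [14] y  {0,1,2}  => 0  4->0 ok
  [15] x  {3,4,5}  => 4  0->4 ok
  [16] x  {3,4,5}  => 5  4->5 ok
  [17] x  {3,4,5}  => 3  5->3 ok
  [18] x  {3,4,5}  => 5  3->5 ok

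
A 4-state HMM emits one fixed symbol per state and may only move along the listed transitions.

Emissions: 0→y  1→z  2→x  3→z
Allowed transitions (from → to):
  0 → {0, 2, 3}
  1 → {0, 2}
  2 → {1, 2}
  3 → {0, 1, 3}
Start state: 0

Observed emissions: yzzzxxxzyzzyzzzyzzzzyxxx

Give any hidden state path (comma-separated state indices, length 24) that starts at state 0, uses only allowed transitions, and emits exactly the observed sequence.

  t0 'y' -> {0}, take 0 (start)
  t1 'z' -> {1,3}, take 3 (0->3 ok)
  t2 'z' -> {1,3}, take 3 (3->3 ok)
  t3 'z' -> {1,3}, take 1 (3->1 ok)
  t4 'x' -> {2}, take 2 (1->2 ok)
  t5 'x' -> {2}, take 2 (2->2 ok)
  t6 'x' -> {2}, take 2 (2->2 ok)
  t7 'z' -> {1,3}, take 1 (2->1 ok)
  t8 'y' -> {0}, take 0 (1->0 ok)
  t9 'z' -> {1,3}, take 3 (0->3 ok)
  t10 'z' -> {1,3}, take 3 (3->3 ok)
  t11 'y' -> {0}, take 0 (3->0 ok)
  t12 'z' -> {1,3}, take 3 (0->3 ok)
  t13 'z' -> {1,3}, take 3 (3->3 ok)
  t14 'z' -> {1,3}, take 1 (3->1 ok)
  t15 'y' -> {0}, take 0 (1->0 ok)
  t16 'z' -> {1,3}, take 3 (0->3 ok)
  t17 'z' -> {1,3}, take 3 (3->3 ok)
  t18 'z' -> {1,3}, take 3 (3->3 ok)
  t19 'z' -> {1,3}, take 1 (3->1 ok)
  t20 'y' -> {0}, take 0 (1->0 ok)
  t21 'x' -> {2}, take 2 (0->2 ok)
  t22 'x' -> {2}, take 2 (2->2 ok)
  t23 'x' -> {2}, take 2 (2->2 ok)

0,3,3,1,2,2,2,1,0,3,3,0,3,3,1,0,3,3,3,1,0,2,2,2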